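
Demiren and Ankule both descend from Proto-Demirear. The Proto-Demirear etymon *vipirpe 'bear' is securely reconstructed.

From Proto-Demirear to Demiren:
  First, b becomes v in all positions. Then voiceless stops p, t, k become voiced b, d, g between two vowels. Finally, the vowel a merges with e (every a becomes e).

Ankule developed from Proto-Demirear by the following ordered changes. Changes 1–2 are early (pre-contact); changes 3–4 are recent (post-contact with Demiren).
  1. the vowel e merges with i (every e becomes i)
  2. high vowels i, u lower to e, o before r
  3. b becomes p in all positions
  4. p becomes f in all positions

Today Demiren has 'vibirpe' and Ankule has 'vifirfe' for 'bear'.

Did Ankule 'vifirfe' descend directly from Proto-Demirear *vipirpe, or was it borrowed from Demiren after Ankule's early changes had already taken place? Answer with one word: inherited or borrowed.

borrowed

If inherited, *vipirpe would pass through all of Ankule's changes:
Ankule: *vipirpe > vipirpi > viperpi > viferfi  (by vowel merger, pre-rhotic lowering, unconditioned shift)
If borrowed from Demiren 'vibirpe' after the early changes, it would undergo only the recent ones:
  rule 3 (unconditioned shift): vibirpe → vipirpe
  rule 4 (unconditioned shift): vipirpe → vifirfe
  ⇒ as a loan: vifirfe
Ankule 'vifirfe' matches the loan outcome 'vifirfe', not the inherited 'viferfi' — it skipped the early Ankule changes, so it was borrowed from Demiren.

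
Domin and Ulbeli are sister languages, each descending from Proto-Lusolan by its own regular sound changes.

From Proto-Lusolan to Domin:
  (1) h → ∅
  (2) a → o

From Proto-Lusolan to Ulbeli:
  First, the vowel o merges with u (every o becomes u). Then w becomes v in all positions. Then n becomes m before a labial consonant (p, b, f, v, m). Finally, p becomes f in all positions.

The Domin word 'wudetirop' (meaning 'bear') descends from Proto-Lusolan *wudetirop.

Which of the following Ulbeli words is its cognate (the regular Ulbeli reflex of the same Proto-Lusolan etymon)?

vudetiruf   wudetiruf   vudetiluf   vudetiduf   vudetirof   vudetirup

vudetiruf

Ulbeli: *wudetirop
  wudetirop → wudetirup   [vowel merger]
  wudetirup → vudetirup   [unconditioned shift]
  vudetirup (rule 3 does not apply)
  vudetirup → vudetiruf   [unconditioned shift]
  giving Ulbeli vudetiruf.
Only 'vudetiruf' matches the regular Ulbeli development of *wudetirop.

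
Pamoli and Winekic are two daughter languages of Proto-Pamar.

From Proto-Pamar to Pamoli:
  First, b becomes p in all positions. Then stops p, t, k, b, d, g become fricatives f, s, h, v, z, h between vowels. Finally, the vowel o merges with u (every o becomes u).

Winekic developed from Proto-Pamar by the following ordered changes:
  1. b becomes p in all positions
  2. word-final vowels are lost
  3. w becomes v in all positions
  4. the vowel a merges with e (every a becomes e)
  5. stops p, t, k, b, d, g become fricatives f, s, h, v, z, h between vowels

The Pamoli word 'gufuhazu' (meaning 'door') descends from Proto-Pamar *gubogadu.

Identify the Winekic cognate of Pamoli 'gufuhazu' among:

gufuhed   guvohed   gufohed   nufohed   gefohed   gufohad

Winekic: *gubogadu
  gubogadu → gupogadu   [unconditioned shift]
  gupogadu → gupogad   [apocope]
  gupogad (rule 3 does not apply)
  gupogad → gupoged   [vowel merger]
  gupoged → gufohed   [intervocalic lenition]
  giving Winekic gufohed.
Only 'gufohed' matches the regular Winekic development of *gubogadu.

gufohed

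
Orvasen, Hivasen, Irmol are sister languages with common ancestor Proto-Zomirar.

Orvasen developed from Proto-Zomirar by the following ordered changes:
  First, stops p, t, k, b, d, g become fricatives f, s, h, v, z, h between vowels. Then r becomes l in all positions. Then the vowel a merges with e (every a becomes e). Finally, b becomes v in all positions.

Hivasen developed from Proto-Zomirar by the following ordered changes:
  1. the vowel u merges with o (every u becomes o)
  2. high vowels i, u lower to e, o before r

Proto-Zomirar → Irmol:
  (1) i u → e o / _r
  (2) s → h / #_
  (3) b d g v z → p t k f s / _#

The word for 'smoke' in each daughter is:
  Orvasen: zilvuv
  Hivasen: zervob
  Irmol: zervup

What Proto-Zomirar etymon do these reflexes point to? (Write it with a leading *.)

*zirvub

Position 2: Orvasen has i, Hivasen has e, Irmol has e. Orvasen preserves i here (none of its changes turn any other segment into i), so the proto-segment is *i.
Position 6: Orvasen has v, Hivasen has b, Irmol has p. Hivasen preserves b here (none of its changes turn any other segment into b), so the proto-segment is *b.
Continuing position by position gives *zirvub; check it forward:
Orvasen: *zirvub > zilvub > zilvuv  (by unconditioned shift, unconditioned shift)
Hivasen: start from *zirvub.
  rule 1 (vowel merger): zirvub → zirvob
  rule 2 (pre-rhotic lowering): zirvob → zervob
  ⇒ Hivasen zervob
Irmol: *zirvub
  zirvub → zervub   [pre-rhotic lowering]
  zervub (rule 2 does not apply)
  zervub → zervup   [final devoicing]
  giving Irmol zervup.
No other proto-form is consistent with every reflex, so the reconstruction is *zirvub.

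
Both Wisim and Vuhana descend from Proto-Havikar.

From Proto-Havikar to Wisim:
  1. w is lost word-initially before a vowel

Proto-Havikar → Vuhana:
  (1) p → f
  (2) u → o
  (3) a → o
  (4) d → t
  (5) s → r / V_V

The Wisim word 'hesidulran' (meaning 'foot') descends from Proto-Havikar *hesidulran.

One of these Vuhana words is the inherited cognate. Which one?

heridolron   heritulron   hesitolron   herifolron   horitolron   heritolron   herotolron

Vuhana: *hesidulran > hesidolran > hesidolron > hesitolron > heritolron  (by vowel merger, vowel merger, unconditioned shift, rhotacism)
The other candidates each miss or misapply at least one Vuhana change.

heritolron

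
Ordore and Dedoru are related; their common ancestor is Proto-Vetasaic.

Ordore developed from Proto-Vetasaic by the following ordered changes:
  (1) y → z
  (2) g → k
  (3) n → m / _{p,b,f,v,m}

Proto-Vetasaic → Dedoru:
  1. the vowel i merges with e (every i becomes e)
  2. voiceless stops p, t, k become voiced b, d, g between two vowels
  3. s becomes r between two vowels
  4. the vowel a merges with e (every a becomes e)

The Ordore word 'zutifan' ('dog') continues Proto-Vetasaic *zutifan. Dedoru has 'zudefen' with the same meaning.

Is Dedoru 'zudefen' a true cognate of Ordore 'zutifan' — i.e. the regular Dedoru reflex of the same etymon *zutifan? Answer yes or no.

yes

Derive the expected Dedoru reflex of *zutifan:
Dedoru: start from *zutifan.
  rule 1 (vowel merger): zutifan → zutefan
  rule 2 (intervocalic voicing): zutefan → zudefan
  rule 3: no change — zudefan
  rule 4 (vowel merger): zudefan → zudefen
  ⇒ Dedoru zudefen
Dedoru 'zudefen' matches the regular reflex exactly, so the pair is cognate.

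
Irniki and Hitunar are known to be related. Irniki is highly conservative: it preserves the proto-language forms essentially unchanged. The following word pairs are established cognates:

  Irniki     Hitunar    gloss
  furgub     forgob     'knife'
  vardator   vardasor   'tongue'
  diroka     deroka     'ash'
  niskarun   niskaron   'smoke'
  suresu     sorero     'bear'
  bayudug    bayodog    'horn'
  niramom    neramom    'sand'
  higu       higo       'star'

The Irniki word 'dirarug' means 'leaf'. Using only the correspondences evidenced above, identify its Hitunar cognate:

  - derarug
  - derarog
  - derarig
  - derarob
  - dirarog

derarog

diroka ~ deroka, niramom ~ neramom — Irniki i corresponds to Hitunar e after a consonant, before r.
bayudug ~ bayodog — Irniki u corresponds to Hitunar o after a consonant, before a consonant other than r, m, n, p, b, f, v.
Applying these to Irniki 'dirarug':
  dirarug → derarug   (i→e after a consonant, before r)
  derarug → derarog   (u→o after a consonant, before a consonant other than r, m, n, p, b, f, v)
So the Hitunar cognate is 'derarog'.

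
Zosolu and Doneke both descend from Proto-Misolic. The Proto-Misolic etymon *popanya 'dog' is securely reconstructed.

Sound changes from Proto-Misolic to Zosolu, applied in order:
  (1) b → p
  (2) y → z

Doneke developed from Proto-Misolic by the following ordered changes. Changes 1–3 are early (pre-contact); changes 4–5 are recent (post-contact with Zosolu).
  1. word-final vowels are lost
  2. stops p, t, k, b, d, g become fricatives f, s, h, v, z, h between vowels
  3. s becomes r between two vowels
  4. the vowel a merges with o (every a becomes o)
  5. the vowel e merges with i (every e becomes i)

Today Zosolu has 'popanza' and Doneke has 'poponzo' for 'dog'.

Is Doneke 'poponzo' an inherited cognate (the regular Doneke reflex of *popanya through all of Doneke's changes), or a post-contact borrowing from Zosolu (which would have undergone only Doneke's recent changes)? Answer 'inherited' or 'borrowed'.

borrowed

If inherited, *popanya would pass through all of Doneke's changes:
Doneke: start from *popanya.
  rule 1 (apocope): popanya → popany
  rule 2 (intervocalic lenition): popany → pofany
  rule 3: no change — pofany
  rule 4 (vowel merger): pofany → pofony
  rule 5: no change — pofony
  ⇒ Doneke pofony
If borrowed from Zosolu 'popanza' after the early changes, it would undergo only the recent ones:
  rule 4 (vowel merger): popanza → poponzo
  rule 5 (vowel merger): no change (poponzo)
  ⇒ as a loan: poponzo
Doneke 'poponzo' matches the loan outcome 'poponzo', not the inherited 'pofony' — it skipped the early Doneke changes, so it was borrowed from Zosolu.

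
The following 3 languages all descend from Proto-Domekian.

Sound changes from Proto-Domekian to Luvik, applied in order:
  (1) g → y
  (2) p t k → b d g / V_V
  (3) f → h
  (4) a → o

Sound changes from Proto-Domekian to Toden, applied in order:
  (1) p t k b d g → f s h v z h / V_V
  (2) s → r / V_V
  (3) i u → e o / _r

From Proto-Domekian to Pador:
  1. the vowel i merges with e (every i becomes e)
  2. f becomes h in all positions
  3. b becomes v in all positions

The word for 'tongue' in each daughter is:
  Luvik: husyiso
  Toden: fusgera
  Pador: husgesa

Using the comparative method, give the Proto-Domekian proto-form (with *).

Position 4: Luvik has y, Toden has g, Pador has g. Toden preserves g here (none of its changes turn any other segment into g), so the proto-segment is *g.
Position 5: Luvik has i, Toden has e, Pador has e. Luvik preserves i here (none of its changes turn any other segment into i), so the proto-segment is *i.
Position 1: Luvik has h, Toden has f, Pador has h. Taking the neighbouring segments as reconstructed: Luvik h could go back to *f or *h; Toden f can only go back to *f; Pador h could go back to *f or *h — the one source consistent with every daughter is *f.
Continuing position by position gives *fusgisa; check it forward:
Luvik: start from *fusgisa.
  rule 1 (unconditioned shift): fusgisa → fusyisa
  rule 2: no change — fusyisa
  rule 3 (unconditioned shift): fusyisa → husyisa
  rule 4 (vowel merger): husyisa → husyiso
  ⇒ Luvik husyiso
Toden: *fusgisa > fusgira > fusgera  (by rhotacism, pre-rhotic lowering)
Pador: *fusgisa
  fusgisa → fusgesa   [vowel merger]
  fusgesa → husgesa   [unconditioned shift]
  husgesa (rule 3 does not apply)
  giving Pador husgesa.
*fusgisa is the unique common source.

*fusgisa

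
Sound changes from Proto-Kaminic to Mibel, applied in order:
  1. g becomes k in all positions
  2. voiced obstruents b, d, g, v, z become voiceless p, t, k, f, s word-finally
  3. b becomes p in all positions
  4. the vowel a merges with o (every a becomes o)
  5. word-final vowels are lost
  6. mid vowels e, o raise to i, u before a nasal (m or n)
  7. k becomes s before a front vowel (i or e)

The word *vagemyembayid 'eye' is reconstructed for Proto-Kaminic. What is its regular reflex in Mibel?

vosimyimpoyit

Mibel: *vagemyembayid > vakemyembayid > vakemyembayit > vakemyempayit > vokemyempoyit > vokimyimpoyit > vosimyimpoyit  (by unconditioned shift, final devoicing, unconditioned shift, vowel merger, pre-nasal raising, palatalisation)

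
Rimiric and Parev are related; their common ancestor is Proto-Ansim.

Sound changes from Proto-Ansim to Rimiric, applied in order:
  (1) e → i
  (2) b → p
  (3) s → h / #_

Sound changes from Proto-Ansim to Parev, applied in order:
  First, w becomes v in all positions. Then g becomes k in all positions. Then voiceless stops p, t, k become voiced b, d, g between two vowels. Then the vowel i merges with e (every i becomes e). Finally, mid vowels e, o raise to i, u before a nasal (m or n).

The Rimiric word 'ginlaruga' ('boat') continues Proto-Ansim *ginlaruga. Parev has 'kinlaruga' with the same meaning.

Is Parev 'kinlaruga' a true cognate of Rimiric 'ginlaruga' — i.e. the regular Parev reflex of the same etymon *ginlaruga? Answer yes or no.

Derive the expected Parev reflex of *ginlaruga:
Parev: *ginlaruga > kinlaruka > kinlaruga > kenlaruga > kinlaruga  (by unconditioned shift, intervocalic voicing, vowel merger, pre-nasal raising)
Parev 'kinlaruga' matches the regular reflex exactly, so the pair is cognate.

yes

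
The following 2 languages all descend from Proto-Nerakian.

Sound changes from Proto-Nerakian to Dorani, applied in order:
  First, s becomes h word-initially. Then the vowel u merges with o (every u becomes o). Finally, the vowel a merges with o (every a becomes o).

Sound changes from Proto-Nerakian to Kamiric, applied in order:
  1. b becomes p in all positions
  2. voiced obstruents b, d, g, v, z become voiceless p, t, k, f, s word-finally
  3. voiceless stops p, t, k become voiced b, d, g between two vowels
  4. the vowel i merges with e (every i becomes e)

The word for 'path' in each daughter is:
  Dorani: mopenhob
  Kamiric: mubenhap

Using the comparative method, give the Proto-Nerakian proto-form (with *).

*mupenhab

Position 7: Dorani has o, Kamiric has a. Kamiric preserves a here (none of its changes turn any other segment into a), so the proto-segment is *a.
Position 2: Dorani has o, Kamiric has u. Kamiric preserves u here (none of its changes turn any other segment into u), so the proto-segment is *u.
Continuing position by position gives *mupenhab; check it forward:
Dorani: *mupenhab > mopenhab > mopenhob  (by vowel merger, vowel merger)
Kamiric: *mupenhab > mupenhap > mubenhap  (by unconditioned shift, intervocalic voicing)
Only *mupenhab yields all of Dorani mopenhob, Kamiric mubenhap.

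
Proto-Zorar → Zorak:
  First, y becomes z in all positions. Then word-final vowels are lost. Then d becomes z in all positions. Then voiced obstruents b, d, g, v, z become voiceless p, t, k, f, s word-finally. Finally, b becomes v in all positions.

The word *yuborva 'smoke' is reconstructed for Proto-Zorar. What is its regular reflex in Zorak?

Zorak: *yuborva > zuborva > zuborv > zuborf > zuvorf  (by unconditioned shift, apocope, final devoicing, unconditioned shift)

zuvorf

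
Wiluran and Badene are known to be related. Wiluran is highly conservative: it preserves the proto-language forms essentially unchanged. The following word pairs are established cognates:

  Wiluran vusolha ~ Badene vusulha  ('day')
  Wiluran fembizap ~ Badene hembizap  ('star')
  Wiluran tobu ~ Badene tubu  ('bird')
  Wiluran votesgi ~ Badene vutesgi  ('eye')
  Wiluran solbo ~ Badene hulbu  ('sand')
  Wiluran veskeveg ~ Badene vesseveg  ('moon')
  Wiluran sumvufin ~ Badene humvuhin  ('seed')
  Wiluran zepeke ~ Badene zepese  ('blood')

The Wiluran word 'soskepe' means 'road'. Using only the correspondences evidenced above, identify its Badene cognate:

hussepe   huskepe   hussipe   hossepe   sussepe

solbo ~ hulbu — Wiluran s corresponds to Badene h word-initially before a back vowel.
vusolha ~ vusulha, votesgi ~ vutesgi — Wiluran o corresponds to Badene u after a consonant, before a consonant other than r, m, n, p, b, f, v.
veskeveg ~ vesseveg — Wiluran k corresponds to Badene s after a consonant, before a front vowel.
Applying these to Wiluran 'soskepe':
  soskepe → hoskepe   (s→h word-initially before a back vowel)
  hoskepe → huskepe   (o→u after a consonant, before a consonant other than r, m, n, p, b, f, v)
  huskepe → hussepe   (k→s after a consonant, before a front vowel)
So the Badene cognate is 'hussepe'.

hussepe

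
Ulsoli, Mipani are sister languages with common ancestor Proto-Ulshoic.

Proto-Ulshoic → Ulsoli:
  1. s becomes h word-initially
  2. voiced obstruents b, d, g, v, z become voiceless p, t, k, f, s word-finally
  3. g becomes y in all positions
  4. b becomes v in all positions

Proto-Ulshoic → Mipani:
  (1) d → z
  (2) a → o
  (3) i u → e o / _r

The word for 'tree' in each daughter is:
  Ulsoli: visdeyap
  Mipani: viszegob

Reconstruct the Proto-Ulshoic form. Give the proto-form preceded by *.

Position 8: Ulsoli has p, Mipani has b. Mipani preserves b here (none of its changes turn any other segment into b), so the proto-segment is *b.
Position 6: Ulsoli has y, Mipani has g. Mipani preserves g here (none of its changes turn any other segment into g), so the proto-segment is *g.
This points to *visdegab. Verify forward in each daughter:
Ulsoli: *visdegab
  visdegab (rule 1 does not apply)
  visdegab → visdegap   [final devoicing]
  visdegap → visdeyap   [unconditioned shift]
  visdeyap (rule 4 does not apply)
  giving Ulsoli visdeyap.
Mipani: *visdegab > viszegab > viszegob  (by unconditioned shift, vowel merger)
No other proto-form is consistent with every reflex, so the reconstruction is *visdegab.

*visdegab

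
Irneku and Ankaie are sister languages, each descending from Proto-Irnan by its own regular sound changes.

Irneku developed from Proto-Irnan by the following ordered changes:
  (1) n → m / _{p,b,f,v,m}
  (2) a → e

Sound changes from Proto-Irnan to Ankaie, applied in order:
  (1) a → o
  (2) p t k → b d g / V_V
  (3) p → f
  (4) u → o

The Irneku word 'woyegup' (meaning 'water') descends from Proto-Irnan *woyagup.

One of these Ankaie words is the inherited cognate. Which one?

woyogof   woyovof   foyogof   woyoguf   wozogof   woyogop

Ankaie: *woyagup > woyogup > woyoguf > woyogof  (by vowel merger, unconditioned shift, vowel merger)
Among the options, 'woyogof' alone shows every Ankaie change applied in order.

woyogof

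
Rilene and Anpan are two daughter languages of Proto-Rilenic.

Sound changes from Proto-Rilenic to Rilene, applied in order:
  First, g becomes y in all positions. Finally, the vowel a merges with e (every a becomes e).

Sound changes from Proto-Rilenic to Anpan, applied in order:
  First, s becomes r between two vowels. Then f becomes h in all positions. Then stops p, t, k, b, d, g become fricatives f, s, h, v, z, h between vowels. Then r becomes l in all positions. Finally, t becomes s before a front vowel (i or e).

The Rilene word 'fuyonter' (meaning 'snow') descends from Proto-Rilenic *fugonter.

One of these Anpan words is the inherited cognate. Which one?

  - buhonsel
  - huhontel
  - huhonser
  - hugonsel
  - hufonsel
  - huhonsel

Anpan: *fugonter
  fugonter (rule 1 does not apply)
  fugonter → hugonter   [unconditioned shift]
  hugonter → huhonter   [intervocalic lenition]
  huhonter → huhontel   [unconditioned shift]
  huhontel → huhonsel   [palatalisation]
  giving Anpan huhonsel.
Among the options, 'huhonsel' alone shows every Anpan change applied in order.

huhonsel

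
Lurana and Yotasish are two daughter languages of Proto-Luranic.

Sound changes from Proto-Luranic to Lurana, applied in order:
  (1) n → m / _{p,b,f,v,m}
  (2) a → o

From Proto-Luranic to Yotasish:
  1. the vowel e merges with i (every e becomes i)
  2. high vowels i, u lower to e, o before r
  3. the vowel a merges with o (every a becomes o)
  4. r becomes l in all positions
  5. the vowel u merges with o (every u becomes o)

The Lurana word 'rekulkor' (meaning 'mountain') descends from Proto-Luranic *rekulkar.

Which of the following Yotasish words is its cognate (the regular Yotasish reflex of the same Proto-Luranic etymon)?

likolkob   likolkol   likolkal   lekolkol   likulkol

Yotasish: *rekulkar > rikulkar > rikulkor > likulkol > likolkol  (by vowel merger, vowel merger, unconditioned shift, vowel merger)
Only 'likolkol' matches the regular Yotasish development of *rekulkar.

likolkol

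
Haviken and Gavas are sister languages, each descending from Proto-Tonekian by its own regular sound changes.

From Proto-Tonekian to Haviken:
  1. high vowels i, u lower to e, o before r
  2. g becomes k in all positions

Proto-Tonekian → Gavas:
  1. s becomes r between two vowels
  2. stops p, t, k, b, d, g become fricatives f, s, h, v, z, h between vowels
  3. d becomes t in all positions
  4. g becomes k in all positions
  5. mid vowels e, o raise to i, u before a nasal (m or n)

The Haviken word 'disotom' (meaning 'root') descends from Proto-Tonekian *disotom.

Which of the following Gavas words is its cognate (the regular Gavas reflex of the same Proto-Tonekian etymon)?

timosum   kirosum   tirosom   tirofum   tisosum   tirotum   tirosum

Gavas: *disotom > dirotom > dirosom > tirosom > tirosum  (by rhotacism, intervocalic lenition, unconditioned shift, pre-nasal raising)
Among the options, 'tirosum' alone shows every Gavas change applied in order.

tirosum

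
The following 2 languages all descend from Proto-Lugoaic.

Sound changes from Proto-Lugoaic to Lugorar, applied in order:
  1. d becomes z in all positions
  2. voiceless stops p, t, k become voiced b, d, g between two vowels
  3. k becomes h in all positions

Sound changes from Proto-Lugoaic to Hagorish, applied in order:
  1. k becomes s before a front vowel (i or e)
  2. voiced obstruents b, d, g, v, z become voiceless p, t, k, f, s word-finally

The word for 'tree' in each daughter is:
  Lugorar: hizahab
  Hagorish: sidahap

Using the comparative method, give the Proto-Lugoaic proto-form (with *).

*kidahab

Position 7: Lugorar has b, Hagorish has p. Taking the neighbouring segments as reconstructed: Lugorar b can only go back to *b; Hagorish p could go back to *p or *b — the one source consistent with every daughter is *b.
Position 1: Lugorar has h, Hagorish has s. Taking the neighbouring segments as reconstructed: Lugorar h could go back to *k or *h; Hagorish s could go back to *k or *s — the one source consistent with every daughter is *k.
Position 3: Lugorar has z, Hagorish has d. Hagorish preserves d here (none of its changes turn any other segment into d), so the proto-segment is *d.
The remaining positions agree across the daughters. Check the candidate against every language:
Lugorar: *kidahab > kizahab > hizahab  (by unconditioned shift, unconditioned shift)
Hagorish: start from *kidahab.
  rule 1 (palatalisation): kidahab → sidahab
  rule 2 (final devoicing): sidahab → sidahap
  ⇒ Hagorish sidahap
*kidahab is the unique common source.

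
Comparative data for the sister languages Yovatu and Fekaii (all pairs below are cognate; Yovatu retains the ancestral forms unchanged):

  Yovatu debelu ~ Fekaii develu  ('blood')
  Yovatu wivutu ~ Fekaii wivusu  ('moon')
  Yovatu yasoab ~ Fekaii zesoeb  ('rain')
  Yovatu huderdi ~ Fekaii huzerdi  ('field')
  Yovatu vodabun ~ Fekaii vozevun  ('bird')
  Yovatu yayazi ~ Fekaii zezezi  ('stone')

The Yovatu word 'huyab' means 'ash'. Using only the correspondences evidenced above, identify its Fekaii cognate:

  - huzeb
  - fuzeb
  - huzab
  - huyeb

huzeb

yayazi ~ zezezi — Yovatu y corresponds to Fekaii z between vowels (before a back vowel).
vodabun ~ vozevun — Yovatu a corresponds to Fekaii e after a consonant, before a labial obstruent.
Applying these to Yovatu 'huyab':
  huyab → huzab   (y→z between vowels (before a back vowel))
  huzab → huzeb   (a→e after a consonant, before a labial obstruent)
So the Fekaii cognate is 'huzeb'.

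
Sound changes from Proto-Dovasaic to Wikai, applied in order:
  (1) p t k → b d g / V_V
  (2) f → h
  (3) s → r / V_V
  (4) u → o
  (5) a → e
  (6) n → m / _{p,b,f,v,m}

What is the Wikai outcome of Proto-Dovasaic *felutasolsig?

heloderolsig

Wikai: start from *felutasolsig.
  rule 1 (intervocalic voicing): felutasolsig → feludasolsig
  rule 2 (unconditioned shift): feludasolsig → heludasolsig
  rule 3 (rhotacism): heludasolsig → heludarolsig
  rule 4 (vowel merger): heludarolsig → helodarolsig
  rule 5 (vowel merger): helodarolsig → heloderolsig
  rule 6: no change — heloderolsig
  ⇒ Wikai heloderolsig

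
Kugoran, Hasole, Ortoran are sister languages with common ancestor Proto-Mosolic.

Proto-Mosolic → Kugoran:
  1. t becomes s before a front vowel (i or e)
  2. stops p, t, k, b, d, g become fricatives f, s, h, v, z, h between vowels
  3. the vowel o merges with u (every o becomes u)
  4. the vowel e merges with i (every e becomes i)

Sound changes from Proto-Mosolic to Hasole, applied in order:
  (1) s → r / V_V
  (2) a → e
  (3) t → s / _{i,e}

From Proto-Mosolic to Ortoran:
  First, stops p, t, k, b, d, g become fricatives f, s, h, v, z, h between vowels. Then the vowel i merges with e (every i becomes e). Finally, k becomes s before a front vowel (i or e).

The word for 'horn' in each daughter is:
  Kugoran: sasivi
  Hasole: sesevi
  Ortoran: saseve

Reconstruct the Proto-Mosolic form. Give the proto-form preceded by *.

Position 4: Kugoran has i, Hasole has e, Ortoran has e. Taking the neighbouring segments as reconstructed: Kugoran i could go back to *e or *i; Hasole e could go back to *a or *e; Ortoran e could go back to *e or *i — the one source consistent with every daughter is *e.
Position 2: Kugoran has a, Hasole has e, Ortoran has a. Kugoran preserves a here (none of its changes turn any other segment into a), so the proto-segment is *a.
Position 6: Kugoran has i, Hasole has i, Ortoran has e. Hasole preserves i here (none of its changes turn any other segment into i), so the proto-segment is *i.
The remaining positions agree across the daughters. Check the candidate against every language:
Kugoran: *satevi
  satevi → sasevi   [palatalisation]
  sasevi (rule 2 does not apply)
  sasevi (rule 3 does not apply)
  sasevi → sasivi   [vowel merger]
  giving Kugoran sasivi.
Hasole: *satevi
  satevi (rule 1 does not apply)
  satevi → setevi   [vowel merger]
  setevi → sesevi   [palatalisation]
  giving Hasole sesevi.
Ortoran: start from *satevi.
  rule 1 (intervocalic lenition): satevi → sasevi
  rule 2 (vowel merger): sasevi → saseve
  rule 3: no change — saseve
  ⇒ Ortoran saseve
No other proto-form is consistent with every reflex, so the reconstruction is *satevi.

*satevi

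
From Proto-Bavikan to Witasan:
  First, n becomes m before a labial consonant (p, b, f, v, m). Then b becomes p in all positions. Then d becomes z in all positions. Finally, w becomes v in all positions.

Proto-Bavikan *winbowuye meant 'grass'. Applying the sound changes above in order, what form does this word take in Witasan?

vimpovuye

Witasan: *winbowuye > wimbowuye > wimpowuye > vimpovuye  (by nasal place assimilation, unconditioned shift, unconditioned shift)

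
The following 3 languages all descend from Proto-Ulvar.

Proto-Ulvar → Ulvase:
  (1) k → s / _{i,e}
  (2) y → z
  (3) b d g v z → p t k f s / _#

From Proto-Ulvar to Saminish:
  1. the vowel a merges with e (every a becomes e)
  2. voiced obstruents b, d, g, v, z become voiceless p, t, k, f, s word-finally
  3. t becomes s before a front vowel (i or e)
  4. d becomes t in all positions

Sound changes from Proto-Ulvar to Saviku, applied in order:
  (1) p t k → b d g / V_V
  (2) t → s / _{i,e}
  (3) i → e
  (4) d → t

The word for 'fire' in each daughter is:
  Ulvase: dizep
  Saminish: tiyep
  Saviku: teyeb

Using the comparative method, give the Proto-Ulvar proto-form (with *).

Position 5: Ulvase has p, Saminish has p, Saviku has b. Taking the neighbouring segments as reconstructed: Ulvase p could go back to *p or *b; Saminish p could go back to *p or *b; Saviku b can only go back to *b — the one source consistent with every daughter is *b.
Position 2: Ulvase has i, Saminish has i, Saviku has e. Ulvase preserves i here (none of its changes turn any other segment into i), so the proto-segment is *i.
Continuing position by position gives *diyeb; check it forward:
Ulvase: *diyeb
  diyeb (rule 1 does not apply)
  diyeb → dizeb   [unconditioned shift]
  dizeb → dizep   [final devoicing]
  giving Ulvase dizep.
Saminish: start from *diyeb.
  rule 1: no change — diyeb
  rule 2 (final devoicing): diyeb → diyep
  rule 3: no change — diyep
  rule 4 (unconditioned shift): diyep → tiyep
  ⇒ Saminish tiyep
Saviku: *diyeb > deyeb > teyeb  (by vowel merger, unconditioned shift)
*diyeb is the unique common source.

*diyeb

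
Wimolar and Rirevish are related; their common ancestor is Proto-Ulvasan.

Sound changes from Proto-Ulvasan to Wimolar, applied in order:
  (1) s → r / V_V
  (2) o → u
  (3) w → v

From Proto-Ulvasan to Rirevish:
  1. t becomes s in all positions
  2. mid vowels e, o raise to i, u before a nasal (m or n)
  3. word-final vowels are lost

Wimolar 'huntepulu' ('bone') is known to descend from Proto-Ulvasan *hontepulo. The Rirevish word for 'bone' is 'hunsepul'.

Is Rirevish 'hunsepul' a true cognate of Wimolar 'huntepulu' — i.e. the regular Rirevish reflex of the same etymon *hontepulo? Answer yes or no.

Derive the expected Rirevish reflex of *hontepulo:
Rirevish: *hontepulo > honsepulo > hunsepulo > hunsepul  (by unconditioned shift, pre-nasal raising, apocope)
Rirevish 'hunsepul' matches the regular reflex exactly, so the pair is cognate.

yes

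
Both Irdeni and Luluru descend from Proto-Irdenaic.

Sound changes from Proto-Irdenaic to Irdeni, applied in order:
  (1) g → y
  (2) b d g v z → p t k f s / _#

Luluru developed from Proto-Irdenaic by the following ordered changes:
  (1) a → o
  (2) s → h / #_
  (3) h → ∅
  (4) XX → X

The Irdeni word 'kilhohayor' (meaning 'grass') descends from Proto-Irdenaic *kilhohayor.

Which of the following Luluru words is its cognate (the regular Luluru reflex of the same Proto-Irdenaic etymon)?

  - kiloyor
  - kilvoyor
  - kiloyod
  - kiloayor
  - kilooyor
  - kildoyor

Luluru: start from *kilhohayor.
  rule 1 (vowel merger): kilhohayor → kilhohoyor
  rule 2: no change — kilhohoyor
  rule 3 (h-loss): kilhohoyor → kilooyor
  rule 4 (degemination): kilooyor → kiloyor
  ⇒ Luluru kiloyor
The other candidates each miss or misapply at least one Luluru change.

kiloyor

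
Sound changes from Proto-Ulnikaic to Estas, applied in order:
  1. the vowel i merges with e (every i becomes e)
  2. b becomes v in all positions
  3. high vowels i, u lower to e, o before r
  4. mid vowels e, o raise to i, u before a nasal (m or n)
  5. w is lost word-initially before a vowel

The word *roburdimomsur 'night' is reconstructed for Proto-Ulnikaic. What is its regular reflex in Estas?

rovordimumsor

Estas: *roburdimomsur > roburdemomsur > rovurdemomsur > rovordemomsor > rovordimumsor  (by vowel merger, unconditioned shift, pre-rhotic lowering, pre-nasal raising)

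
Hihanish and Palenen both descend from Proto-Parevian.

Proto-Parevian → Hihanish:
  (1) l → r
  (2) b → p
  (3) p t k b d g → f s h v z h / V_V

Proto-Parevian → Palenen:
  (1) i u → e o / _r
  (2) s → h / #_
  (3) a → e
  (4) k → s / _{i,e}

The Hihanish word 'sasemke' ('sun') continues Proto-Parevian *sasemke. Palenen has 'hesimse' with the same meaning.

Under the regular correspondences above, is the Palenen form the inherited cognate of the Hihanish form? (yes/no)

Derive the expected Palenen reflex of *sasemke:
Palenen: *sasemke > hasemke > hesemke > hesemse  (by debuccalisation, vowel merger, palatalisation)
The regular Palenen reflex would be 'hesemse', but the attested form is 'hesimse'. The correspondence is irregular, so they are not cognates (the Palenen form has a different source).

no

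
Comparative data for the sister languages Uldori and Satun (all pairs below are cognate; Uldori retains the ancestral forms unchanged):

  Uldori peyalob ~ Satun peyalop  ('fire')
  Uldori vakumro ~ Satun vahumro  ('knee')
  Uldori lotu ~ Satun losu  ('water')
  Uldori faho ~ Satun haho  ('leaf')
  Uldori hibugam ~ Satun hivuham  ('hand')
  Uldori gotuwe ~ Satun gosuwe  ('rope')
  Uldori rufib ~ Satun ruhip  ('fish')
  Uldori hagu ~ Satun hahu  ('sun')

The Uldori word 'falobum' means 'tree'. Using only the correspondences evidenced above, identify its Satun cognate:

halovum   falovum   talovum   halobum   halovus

faho ~ haho — Uldori f corresponds to Satun h word-initially before a back vowel.
hibugam ~ hivuham — Uldori b corresponds to Satun v between vowels (before a back vowel).
Applying these to Uldori 'falobum':
  falobum → halobum   (f→h word-initially before a back vowel)
  halobum → halovum   (b→v between vowels (before a back vowel))
So the Satun cognate is 'halovum'.

halovum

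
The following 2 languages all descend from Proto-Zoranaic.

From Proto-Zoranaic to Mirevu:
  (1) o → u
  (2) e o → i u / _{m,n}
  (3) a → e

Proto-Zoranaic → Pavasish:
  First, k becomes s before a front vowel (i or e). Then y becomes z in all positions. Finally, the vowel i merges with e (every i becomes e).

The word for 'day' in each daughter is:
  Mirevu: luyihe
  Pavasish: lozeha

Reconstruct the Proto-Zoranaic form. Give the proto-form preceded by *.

*loyiha

Position 6: Mirevu has e, Pavasish has a. Pavasish preserves a here (none of its changes turn any other segment into a), so the proto-segment is *a.
Position 3: Mirevu has y, Pavasish has z. Mirevu preserves y here (none of its changes turn any other segment into y), so the proto-segment is *y.
Verify the candidate proto-form against each daughter:
Mirevu: *loyiha
  loyiha → luyiha   [vowel merger]
  luyiha (rule 2 does not apply)
  luyiha → luyihe   [vowel merger]
  giving Mirevu luyihe.
Pavasish: start from *loyiha.
  rule 1: no change — loyiha
  rule 2 (unconditioned shift): loyiha → loziha
  rule 3 (vowel merger): loziha → lozeha
  ⇒ Pavasish lozeha
*loyiha is the unique common source.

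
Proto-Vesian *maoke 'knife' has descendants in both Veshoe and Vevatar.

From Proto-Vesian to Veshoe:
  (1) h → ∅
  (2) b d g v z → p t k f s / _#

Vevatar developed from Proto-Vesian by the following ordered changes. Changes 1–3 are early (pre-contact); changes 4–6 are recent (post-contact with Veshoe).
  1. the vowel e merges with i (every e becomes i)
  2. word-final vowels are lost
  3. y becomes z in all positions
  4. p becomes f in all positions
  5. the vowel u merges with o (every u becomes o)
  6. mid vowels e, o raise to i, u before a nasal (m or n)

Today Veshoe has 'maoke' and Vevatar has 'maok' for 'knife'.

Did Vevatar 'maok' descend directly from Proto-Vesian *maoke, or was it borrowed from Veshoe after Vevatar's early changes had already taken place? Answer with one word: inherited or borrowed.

inherited

If inherited, *maoke would pass through all of Vevatar's changes:
Vevatar: start from *maoke.
  rule 1 (vowel merger): maoke → maoki
  rule 2 (apocope): maoki → maok
  rule 3: no change — maok
  rule 4: no change — maok
  rule 5: no change — maok
  rule 6: no change — maok
  ⇒ Vevatar maok
If borrowed from Veshoe 'maoke' after the early changes, it would undergo only the recent ones:
  rule 4 (unconditioned shift): no change (maoke)
  rule 5 (vowel merger): no change (maoke)
  rule 6 (pre-nasal raising): no change (maoke)
  ⇒ as a loan: maoke
Vevatar 'maok' matches the inherited outcome exactly, so it is an inherited cognate, not a loan.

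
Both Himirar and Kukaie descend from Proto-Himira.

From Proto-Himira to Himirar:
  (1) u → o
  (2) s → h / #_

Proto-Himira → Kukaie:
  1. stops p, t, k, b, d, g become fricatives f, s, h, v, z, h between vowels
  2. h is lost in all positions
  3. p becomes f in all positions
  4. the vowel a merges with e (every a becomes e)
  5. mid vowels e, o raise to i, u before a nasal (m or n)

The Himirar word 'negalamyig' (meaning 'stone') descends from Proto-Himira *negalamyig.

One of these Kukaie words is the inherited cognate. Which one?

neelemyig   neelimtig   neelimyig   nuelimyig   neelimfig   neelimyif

neelimyig

Kukaie: *negalamyig
  negalamyig → nehalamyig   [intervocalic lenition]
  nehalamyig → nealamyig   [h-loss]
  nealamyig (rule 3 does not apply)
  nealamyig → neelemyig   [vowel merger]
  neelemyig → neelimyig   [pre-nasal raising]
  giving Kukaie neelimyig.
Among the options, 'neelimyig' alone shows every Kukaie change applied in order.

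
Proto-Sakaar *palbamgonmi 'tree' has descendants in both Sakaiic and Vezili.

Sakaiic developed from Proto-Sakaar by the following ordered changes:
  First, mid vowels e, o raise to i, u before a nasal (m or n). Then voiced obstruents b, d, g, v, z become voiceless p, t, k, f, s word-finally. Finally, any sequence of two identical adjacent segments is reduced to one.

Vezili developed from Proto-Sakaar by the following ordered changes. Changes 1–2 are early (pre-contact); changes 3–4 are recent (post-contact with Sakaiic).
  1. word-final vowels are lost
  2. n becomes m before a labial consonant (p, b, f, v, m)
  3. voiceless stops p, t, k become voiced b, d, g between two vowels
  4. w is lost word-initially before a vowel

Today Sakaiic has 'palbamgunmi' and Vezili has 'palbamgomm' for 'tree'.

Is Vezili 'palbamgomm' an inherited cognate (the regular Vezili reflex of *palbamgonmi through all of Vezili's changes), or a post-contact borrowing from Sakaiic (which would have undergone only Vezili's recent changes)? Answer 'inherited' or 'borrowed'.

inherited

If inherited, *palbamgonmi would pass through all of Vezili's changes:
Vezili: *palbamgonmi
  palbamgonmi → palbamgonm   [apocope]
  palbamgonm → palbamgomm   [nasal place assimilation]
  palbamgomm (rule 3 does not apply)
  palbamgomm (rule 4 does not apply)
  giving Vezili palbamgomm.
If borrowed from Sakaiic 'palbamgunmi' after the early changes, it would undergo only the recent ones:
  rule 3 (intervocalic voicing): no change (palbamgunmi)
  rule 4 (glide loss): no change (palbamgunmi)
  ⇒ as a loan: palbamgunmi
Vezili 'palbamgomm' matches the inherited outcome exactly, so it is an inherited cognate, not a loan.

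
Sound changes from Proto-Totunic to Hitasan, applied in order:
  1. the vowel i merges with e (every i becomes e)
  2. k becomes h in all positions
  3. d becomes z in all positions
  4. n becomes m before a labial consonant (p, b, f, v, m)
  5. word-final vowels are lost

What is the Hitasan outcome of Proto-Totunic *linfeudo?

lemfeuz

Hitasan: start from *linfeudo.
  rule 1 (vowel merger): linfeudo → lenfeudo
  rule 2: no change — lenfeudo
  rule 3 (unconditioned shift): lenfeudo → lenfeuzo
  rule 4 (nasal place assimilation): lenfeuzo → lemfeuzo
  rule 5 (apocope): lemfeuzo → lemfeuz
  ⇒ Hitasan lemfeuz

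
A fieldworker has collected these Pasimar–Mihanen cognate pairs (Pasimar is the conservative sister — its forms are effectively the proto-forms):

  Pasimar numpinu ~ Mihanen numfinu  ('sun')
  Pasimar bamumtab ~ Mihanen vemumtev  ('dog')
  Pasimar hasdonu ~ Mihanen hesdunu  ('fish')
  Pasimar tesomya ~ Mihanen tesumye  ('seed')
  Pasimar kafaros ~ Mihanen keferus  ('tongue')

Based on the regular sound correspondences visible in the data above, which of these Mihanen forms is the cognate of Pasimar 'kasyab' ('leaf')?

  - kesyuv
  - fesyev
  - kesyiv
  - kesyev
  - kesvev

kesyev

hasdonu ~ hesdunu — Pasimar a corresponds to Mihanen e after a consonant, before a consonant other than r, m, n, p, b, f, v.
bamumtab ~ vemumtev — Pasimar a corresponds to Mihanen e after a consonant, before a labial obstruent.
bamumtab ~ vemumtev — Pasimar b corresponds to Mihanen v word-finally.
Applying these to Pasimar 'kasyab':
  kasyab → kesyab   (a→e after a consonant, before a consonant other than r, m, n, p, b, f, v)
  kesyab → kesyeb   (a→e after a consonant, before a labial obstruent)
  kesyeb → kesyev   (b→v word-finally)
So the Mihanen cognate is 'kesyev'.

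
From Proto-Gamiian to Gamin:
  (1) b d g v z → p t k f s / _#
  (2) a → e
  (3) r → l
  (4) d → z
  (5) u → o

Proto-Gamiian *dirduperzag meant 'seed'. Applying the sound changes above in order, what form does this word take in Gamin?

Gamin: *dirduperzag > dirduperzak > dirduperzek > dildupelzek > zilzupelzek > zilzopelzek  (by final devoicing, vowel merger, unconditioned shift, unconditioned shift, vowel merger)

zilzopelzek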